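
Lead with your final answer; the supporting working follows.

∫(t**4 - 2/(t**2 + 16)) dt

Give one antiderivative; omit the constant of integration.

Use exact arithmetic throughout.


The answer is t**5/5 - atan(t/4)/2.
Step 1. Rewrite: now ∫(t**4) dt + ∫(-2/(t**2 + 16)) dt.
Step 2. Evaluate the standard form: now t**5/5 + ∫(-2/(t**2 + 16)) dt.
Step 3. Evaluate the standard form: now t**5/5 - atan(t/4)/2.
Answer: t**5/5 - atan(t/4)/2.


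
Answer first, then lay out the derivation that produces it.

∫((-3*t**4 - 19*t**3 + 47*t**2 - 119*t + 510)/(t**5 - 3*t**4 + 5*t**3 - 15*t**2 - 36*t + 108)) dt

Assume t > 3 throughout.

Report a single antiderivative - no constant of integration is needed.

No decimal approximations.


The answer is -2*log(t - 3) - 5*log(t - 2) + 4*log(t + 2) - 4*atan(t/3)/3.
Step 1. Decompose ∫((-3*t**4 - 19*t**3 + 47*t**2 - 119*t + 510)/(t**5 - 3*t**4 + 5*t**3 - 15*t**2 - 36*t + 108)) dt by partial fractions, (-3*t**4 - 19*t**3 + 47*t**2 - 119*t + 510)/(t**5 - 3*t**4 + 5*t**3 - 15*t**2 - 36*t + 108) = -4/(t**2 + 9) + 4/(t + 2) - 5/(t - 2) - 2/(t - 3): now ∫(-2/(t - 3)) dt + ∫(-5/(t - 2)) dt + ∫(4/(t + 2)) dt + ∫(-4/(t**2 + 9)) dt.
Step 2. Evaluate the standard form [assuming t > 3]: now -2*log(t - 3) + ∫(-5/(t - 2)) dt + ∫(4/(t + 2)) dt + ∫(-4/(t**2 + 9)) dt.
Step 3. Evaluate the standard form [assuming t > 2]: now -2*log(t - 3) - 5*log(t - 2) + ∫(4/(t + 2)) dt + ∫(-4/(t**2 + 9)) dt.
Step 4. Evaluate the standard form [assuming t > -2]: now -2*log(t - 3) - 5*log(t - 2) + 4*log(t + 2) + ∫(-4/(t**2 + 9)) dt.
Step 5. Evaluate the standard form: now -2*log(t - 3) - 5*log(t - 2) + 4*log(t + 2) - 4*atan(t/3)/3.
Answer: -2*log(t - 3) - 5*log(t - 2) + 4*log(t + 2) - 4*atan(t/3)/3.


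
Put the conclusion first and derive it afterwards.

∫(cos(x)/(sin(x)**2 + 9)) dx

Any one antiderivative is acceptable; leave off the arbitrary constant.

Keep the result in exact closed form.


The answer is atan(sin(x)/3)/3.
Step 1. Substitute u = sin(x), turning ∫(cos(x)/(sin(x)**2 + 9)) dx into ∫(1/(u**2 + 9)) du: now ∫(1/(u**2 + 9)) du.
Step 2. Evaluate the standard form: now atan(u/3)/3.
Step 3. Substitute back u = sin(x): now atan(sin(x)/3)/3.
Answer: atan(sin(x)/3)/3.


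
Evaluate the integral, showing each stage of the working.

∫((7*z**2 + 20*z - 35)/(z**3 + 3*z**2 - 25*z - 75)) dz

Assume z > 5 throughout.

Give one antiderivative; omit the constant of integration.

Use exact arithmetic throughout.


Step 1. Decompose ∫((7*z**2 + 20*z - 35)/(z**3 + 3*z**2 - 25*z - 75)) dz by partial fractions, (7*z**2 + 20*z - 35)/(z**3 + 3*z**2 - 25*z - 75) = 2/(z + 5) + 2/(z + 3) + 3/(z - 5): now ∫(3/(z - 5)) dz + ∫(2/(z + 3)) dz + ∫(2/(z + 5)) dz.
Step 2. Evaluate the standard form [assuming z > -5]: now 2*log(z + 5) + ∫(3/(z - 5)) dz + ∫(2/(z + 3)) dz.
Step 3. Evaluate the standard form [assuming z > 5]: now 3*log(z - 5) + 2*log(z + 5) + ∫(2/(z + 3)) dz.
Step 4. Evaluate the standard form [assuming z > -3]: now 3*log(z - 5) + 2*log(z + 3) + 2*log(z + 5).
Answer: 3*log(z - 5) + 2*log(z + 3) + 2*log(z + 5).


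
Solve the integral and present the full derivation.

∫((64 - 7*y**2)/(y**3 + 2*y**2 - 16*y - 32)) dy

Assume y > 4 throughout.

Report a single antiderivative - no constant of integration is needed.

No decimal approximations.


Step 1. Decompose ∫((64 - 7*y**2)/(y**3 + 2*y**2 - 16*y - 32)) dy by partial fractions, (64 - 7*y**2)/(y**3 + 2*y**2 - 16*y - 32) = -3/(y + 4) - 3/(y + 2) - 1/(y - 4): now ∫(-1/(y - 4)) dy + ∫(-3/(y + 2)) dy + ∫(-3/(y + 4)) dy.
Step 2. Evaluate the standard form [assuming y > 4]: now -log(y - 4) + ∫(-3/(y + 2)) dy + ∫(-3/(y + 4)) dy.
Step 3. Evaluate the standard form [assuming y > -2]: now -log(y - 4) - 3*log(y + 2) + ∫(-3/(y + 4)) dy.
Step 4. Evaluate the standard form [assuming y > -4]: now -log(y - 4) - 3*log(y + 2) - 3*log(y + 4).
Answer: -log(y - 4) - 3*log(y + 2) - 3*log(y + 4).


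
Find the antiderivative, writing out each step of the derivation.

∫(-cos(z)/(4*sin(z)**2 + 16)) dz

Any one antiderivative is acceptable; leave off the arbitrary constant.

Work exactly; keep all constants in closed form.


Step 1. Substitute u = sin(z), turning ∫(-cos(z)/(4*sin(z)**2 + 16)) dz into ∫(-1/(4*(u**2 + 4))) du: now ∫(-1/(4*(u**2 + 4))) du.
Step 2. Evaluate the standard form: now -atan(u/2)/8.
Step 3. Substitute back u = sin(z): now -atan(sin(z)/2)/8.
Answer: -atan(sin(z)/2)/8.


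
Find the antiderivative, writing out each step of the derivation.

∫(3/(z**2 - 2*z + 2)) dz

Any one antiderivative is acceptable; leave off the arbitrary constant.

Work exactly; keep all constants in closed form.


Step 1. Substitute u = 1 - z, turning ∫(3/(z**2 - 2*z + 2)) dz into ∫(-3/(u**2 + 1)) du: now ∫(-3/(u**2 + 1)) du.
Step 2. Evaluate the standard form: now -3*atan(u).
Step 3. Substitute back u = 1 - z: now 3*atan(z - 1).
Answer: 3*atan(z - 1).


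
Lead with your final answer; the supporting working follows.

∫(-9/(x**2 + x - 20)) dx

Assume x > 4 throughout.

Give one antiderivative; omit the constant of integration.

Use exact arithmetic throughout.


The answer is -log(x - 4) + log(x + 5).
Step 1. Decompose ∫(-9/(x**2 + x - 20)) dx by partial fractions, -9/(x**2 + x - 20) = 1/(x + 5) - 1/(x - 4): now ∫(-1/(x - 4)) dx + ∫(1/(x + 5)) dx.
Step 2. Evaluate the standard form [assuming x > -5]: now log(x + 5) + ∫(-1/(x - 4)) dx.
Step 3. Evaluate the standard form [assuming x > 4]: now -log(x - 4) + log(x + 5).
Answer: -log(x - 4) + log(x + 5).


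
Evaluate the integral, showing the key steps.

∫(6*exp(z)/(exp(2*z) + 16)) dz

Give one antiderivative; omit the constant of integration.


Step 1. Substitute u = exp(z), turning ∫(6*exp(z)/(exp(2*z) + 16)) dz into ∫(6/(u**2 + 16)) du: now ∫(6/(u**2 + 16)) du.
Step 2. Evaluate the standard form: now 3*atan(u/4)/2.
Step 3. Substitute back u = exp(z): now 3*atan(exp(z)/4)/2.
Answer: 3*atan(exp(z)/4)/2.


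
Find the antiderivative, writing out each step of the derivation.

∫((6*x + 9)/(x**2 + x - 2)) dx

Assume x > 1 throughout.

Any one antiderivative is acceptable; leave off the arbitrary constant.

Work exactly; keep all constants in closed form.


Step 1. Decompose ∫((6*x + 9)/(x**2 + x - 2)) dx by partial fractions, (6*x + 9)/(x**2 + x - 2) = 1/(x + 2) + 5/(x - 1): now ∫(5/(x - 1)) dx + ∫(1/(x + 2)) dx.
Step 2. Evaluate the standard form [assuming x > 1]: now 5*log(x - 1) + ∫(1/(x + 2)) dx.
Step 3. Evaluate the standard form [assuming x > -2]: now 5*log(x - 1) + log(x + 2).
Answer: 5*log(x - 1) + log(x + 2).


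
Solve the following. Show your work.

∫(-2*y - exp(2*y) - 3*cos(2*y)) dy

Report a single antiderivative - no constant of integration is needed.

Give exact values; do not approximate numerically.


Step 1. Rewrite: now ∫(-2*y) dy + ∫(-exp(2*y)) dy + ∫(-3*cos(2*y)) dy.
Step 2. Evaluate the standard form: now -exp(2*y)/2 + ∫(-2*y) dy + ∫(-3*cos(2*y)) dy.
Step 3. Evaluate the standard form: now -exp(2*y)/2 - 3*sin(2*y)/2 + ∫(-2*y) dy.
Step 4. Evaluate the standard form: now -y**2 - exp(2*y)/2 - 3*sin(2*y)/2.
Answer: -y**2 - exp(2*y)/2 - 3*sin(2*y)/2.


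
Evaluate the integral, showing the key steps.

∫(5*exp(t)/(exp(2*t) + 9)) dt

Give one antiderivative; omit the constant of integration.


Step 1. Substitute u = exp(t), turning ∫(5*exp(t)/(exp(2*t) + 9)) dt into ∫(5/(u**2 + 9)) du: now ∫(5/(u**2 + 9)) du.
Step 2. Evaluate the standard form: now 5*atan(u/3)/3.
Step 3. Substitute back u = exp(t): now 5*atan(exp(t)/3)/3.
Answer: 5*atan(exp(t)/3)/3.


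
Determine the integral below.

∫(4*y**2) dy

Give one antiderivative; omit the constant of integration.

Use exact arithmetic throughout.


Answer: 4*y**3/3.


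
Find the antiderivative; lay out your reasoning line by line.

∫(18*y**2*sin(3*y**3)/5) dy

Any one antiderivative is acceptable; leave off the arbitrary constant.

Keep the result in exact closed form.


Step 1. Substitute u = y**3, turning ∫(18*y**2*sin(3*y**3)/5) dy into ∫(6*sin(3*u)/5) du: now ∫(6*sin(3*u)/5) du.
Step 2. Evaluate the standard form: now -2*cos(3*u)/5.
Step 3. Substitute back u = y**3: now -2*cos(3*y**3)/5.
Answer: -2*cos(3*y**3)/5.


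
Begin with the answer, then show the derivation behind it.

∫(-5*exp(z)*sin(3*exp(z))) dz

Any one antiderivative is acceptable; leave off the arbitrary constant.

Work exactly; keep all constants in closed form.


The answer is 5*cos(3*exp(z))/3.
Step 1. Substitute u = exp(z), turning ∫(-5*exp(z)*sin(3*exp(z))) dz into ∫(-5*sin(3*u)) du: now ∫(-5*sin(3*u)) du.
Step 2. Evaluate the standard form: now 5*cos(3*u)/3.
Step 3. Substitute back u = exp(z): now 5*cos(3*exp(z))/3.
Answer: 5*cos(3*exp(z))/3.


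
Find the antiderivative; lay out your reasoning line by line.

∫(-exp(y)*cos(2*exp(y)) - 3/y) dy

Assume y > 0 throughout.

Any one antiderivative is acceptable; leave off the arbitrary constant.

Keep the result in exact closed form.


Step 1. Rewrite: now ∫(-3/y) dy + ∫(-exp(y)*cos(2*exp(y))) dy.
Step 2. Evaluate the standard form [assuming y > 0]: now -3*log(y) + ∫(-exp(y)*cos(2*exp(y))) dy.
Step 3. Substitute u = exp(y), turning ∫(-exp(y)*cos(2*exp(y))) dy into ∫(-cos(2*u)) du: now -3*log(y) + ∫(-cos(2*u)) du.
Step 4. Evaluate the standard form: now -3*log(y) - sin(2*u)/2.
Step 5. Substitute back u = exp(y): now -3*log(y) - sin(2*exp(y))/2.
Answer: -3*log(y) - sin(2*exp(y))/2.


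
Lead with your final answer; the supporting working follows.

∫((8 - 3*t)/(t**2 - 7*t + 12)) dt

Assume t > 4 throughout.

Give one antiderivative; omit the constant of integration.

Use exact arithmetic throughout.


The answer is -4*log(t - 4) + log(t - 3).
Step 1. Decompose ∫((8 - 3*t)/(t**2 - 7*t + 12)) dt by partial fractions, (8 - 3*t)/(t**2 - 7*t + 12) = 1/(t - 3) - 4/(t - 4): now ∫(-4/(t - 4)) dt + ∫(1/(t - 3)) dt.
Step 2. Evaluate the standard form [assuming t > 3]: now log(t - 3) + ∫(-4/(t - 4)) dt.
Step 3. Evaluate the standard form [assuming t > 4]: now -4*log(t - 4) + log(t - 3).
Answer: -4*log(t - 4) + log(t - 3).


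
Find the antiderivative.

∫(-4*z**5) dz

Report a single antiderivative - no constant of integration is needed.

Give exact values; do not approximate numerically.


Answer: -2*z**6/3.


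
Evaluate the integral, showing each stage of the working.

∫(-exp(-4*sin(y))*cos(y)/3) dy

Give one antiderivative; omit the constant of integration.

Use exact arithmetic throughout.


Step 1. Substitute u = sin(y), turning ∫(-exp(-4*sin(y))*cos(y)/3) dy into ∫(-exp(-4*u)/3) du: now ∫(-exp(-4*u)/3) du.
Step 2. Evaluate the standard form: now exp(-4*u)/12.
Step 3. Substitute back u = sin(y): now exp(-4*sin(y))/12.
Answer: exp(-4*sin(y))/12.


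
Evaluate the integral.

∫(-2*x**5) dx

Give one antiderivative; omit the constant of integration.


Answer: -x**6/3.


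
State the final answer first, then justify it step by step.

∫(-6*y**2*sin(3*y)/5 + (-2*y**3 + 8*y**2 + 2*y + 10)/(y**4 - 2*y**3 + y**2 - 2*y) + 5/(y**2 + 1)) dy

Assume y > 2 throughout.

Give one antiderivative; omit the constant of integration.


The answer is 2*y**2*cos(3*y)/5 - 4*y*sin(3*y)/15 - 5*log(y) + 3*log(y - 2) - 4*cos(3*y)/45 + 3*atan(y).
Step 1. Rewrite: now ∫(-6*y**2*sin(3*y)/5) dy + ∫((-2*y**3 + 8*y**2 + 2*y + 10)/(y**4 - 2*y**3 + y**2 - 2*y)) dy + ∫(5/(y**2 + 1)) dy.
Step 2. Integrate ∫(-6*y**2*sin(3*y)/5) dy by parts with u = y**2, dv = (-6*sin(3*y)/5) dy, so v = 2*cos(3*y)/5: now 2*y**2*cos(3*y)/5 + ∫(-4*y*cos(3*y)/5) dy + ∫((-2*y**3 + 8*y**2 + 2*y + 10)/(y**4 - 2*y**3 + y**2 - 2*y)) dy + ∫(5/(y**2 + 1)) dy.
Step 3. Integrate ∫(-4*y*cos(3*y)/5) dy by parts with u = y, dv = (-4*cos(3*y)/5) dy, so v = -4*sin(3*y)/15: now 2*y**2*cos(3*y)/5 - 4*y*sin(3*y)/15 + ∫((-2*y**3 + 8*y**2 + 2*y + 10)/(y**4 - 2*y**3 + y**2 - 2*y)) dy + ∫(5/(y**2 + 1)) dy + ∫(4*sin(3*y)/15) dy.
Step 4. Evaluate the standard form: now 2*y**2*cos(3*y)/5 - 4*y*sin(3*y)/15 - 4*cos(3*y)/45 + ∫((-2*y**3 + 8*y**2 + 2*y + 10)/(y**4 - 2*y**3 + y**2 - 2*y)) dy + ∫(5/(y**2 + 1)) dy.
Step 5. Decompose ∫((-2*y**3 + 8*y**2 + 2*y + 10)/(y**4 - 2*y**3 + y**2 - 2*y)) dy by partial fractions, (-2*y**3 + 8*y**2 + 2*y + 10)/(y**4 - 2*y**3 + y**2 - 2*y) = -2/(y**2 + 1) + 3/(y - 2) - 5/y: now 2*y**2*cos(3*y)/5 - 4*y*sin(3*y)/15 - 4*cos(3*y)/45 + ∫(-5/y) dy + ∫(3/(y - 2)) dy + ∫(-2/(y**2 + 1)) dy + ∫(5/(y**2 + 1)) dy.
Step 6. Evaluate the standard form [assuming y > 0]: now 2*y**2*cos(3*y)/5 - 4*y*sin(3*y)/15 - 5*log(y) - 4*cos(3*y)/45 + ∫(3/(y - 2)) dy + ∫(-2/(y**2 + 1)) dy + ∫(5/(y**2 + 1)) dy.
Step 7. Evaluate the standard form [assuming y > 2]: now 2*y**2*cos(3*y)/5 - 4*y*sin(3*y)/15 - 5*log(y) + 3*log(y - 2) - 4*cos(3*y)/45 + ∫(-2/(y**2 + 1)) dy + ∫(5/(y**2 + 1)) dy.
Step 8. Evaluate the standard form: now 2*y**2*cos(3*y)/5 - 4*y*sin(3*y)/15 - 5*log(y) + 3*log(y - 2) - 4*cos(3*y)/45 - 2*atan(y) + ∫(5/(y**2 + 1)) dy.
Step 9. Evaluate the standard form: now 2*y**2*cos(3*y)/5 - 4*y*sin(3*y)/15 - 5*log(y) + 3*log(y - 2) - 4*cos(3*y)/45 + 3*atan(y).
Answer: 2*y**2*cos(3*y)/5 - 4*y*sin(3*y)/15 - 5*log(y) + 3*log(y - 2) - 4*cos(3*y)/45 + 3*atan(y).


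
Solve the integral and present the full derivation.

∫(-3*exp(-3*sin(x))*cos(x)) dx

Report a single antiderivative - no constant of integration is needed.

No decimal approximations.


Step 1. Substitute u = sin(x), turning ∫(-3*exp(-3*sin(x))*cos(x)) dx into ∫(-3*exp(-3*u)) du: now ∫(-3*exp(-3*u)) du.
Step 2. Evaluate the standard form: now exp(-3*u).
Step 3. Substitute back u = sin(x): now exp(-3*sin(x)).
Answer: exp(-3*sin(x)).


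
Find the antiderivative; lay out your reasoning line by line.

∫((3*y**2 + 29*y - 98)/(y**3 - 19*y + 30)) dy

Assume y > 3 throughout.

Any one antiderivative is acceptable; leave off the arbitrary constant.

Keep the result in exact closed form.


Step 1. Decompose ∫((3*y**2 + 29*y - 98)/(y**3 - 19*y + 30)) dy by partial fractions, (3*y**2 + 29*y - 98)/(y**3 - 19*y + 30) = -3/(y + 5) + 4/(y - 2) + 2/(y - 3): now ∫(2/(y - 3)) dy + ∫(4/(y - 2)) dy + ∫(-3/(y + 5)) dy.
Step 2. Evaluate the standard form [assuming y > 2]: now 4*log(y - 2) + ∫(2/(y - 3)) dy + ∫(-3/(y + 5)) dy.
Step 3. Evaluate the standard form [assuming y > -5]: now 4*log(y - 2) - 3*log(y + 5) + ∫(2/(y - 3)) dy.
Step 4. Evaluate the standard form [assuming y > 3]: now 2*log(y - 3) + 4*log(y - 2) - 3*log(y + 5).
Answer: 2*log(y - 3) + 4*log(y - 2) - 3*log(y + 5).


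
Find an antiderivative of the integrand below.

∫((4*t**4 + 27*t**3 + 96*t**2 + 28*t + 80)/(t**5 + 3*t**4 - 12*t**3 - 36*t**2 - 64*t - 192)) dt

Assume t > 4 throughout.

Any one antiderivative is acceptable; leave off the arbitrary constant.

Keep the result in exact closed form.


Answer: 4*log(t - 4) - 5*log(t + 3) + 5*log(t + 4) + 2*atan(t/2).


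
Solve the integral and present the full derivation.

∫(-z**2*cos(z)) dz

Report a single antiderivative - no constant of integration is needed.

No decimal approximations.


Step 1. Integrate ∫(-z**2*cos(z)) dz by parts with u = z**2, dv = (-cos(z)) dz, so v = -sin(z): now -z**2*sin(z) + ∫(2*z*sin(z)) dz.
Step 2. Integrate ∫(2*z*sin(z)) dz by parts with u = z, dv = (2*sin(z)) dz, so v = -2*cos(z): now -z**2*sin(z) - 2*z*cos(z) + ∫(2*cos(z)) dz.
Step 3. Evaluate the standard form: now -z**2*sin(z) - 2*z*cos(z) + 2*sin(z).
Answer: -z**2*sin(z) - 2*z*cos(z) + 2*sin(z).


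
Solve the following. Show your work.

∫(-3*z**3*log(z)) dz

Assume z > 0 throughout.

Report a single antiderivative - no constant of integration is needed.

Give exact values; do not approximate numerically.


Step 1. Integrate ∫(-3*z**3*log(z)) dz by parts with u = log(z), dv = (-3*z**3) dz, so v = -3*z**4/4 [assuming z > 0]: now -3*z**4*log(z)/4 + ∫(3*z**3/4) dz.
Step 2. Evaluate the standard form: now -3*z**4*log(z)/4 + 3*z**4/16.
Answer: -3*z**4*log(z)/4 + 3*z**4/16.


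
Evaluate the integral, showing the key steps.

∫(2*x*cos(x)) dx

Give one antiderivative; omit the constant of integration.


Step 1. Integrate ∫(2*x*cos(x)) dx by parts with u = x, dv = (2*cos(x)) dx, so v = 2*sin(x): now 2*x*sin(x) + ∫(-2*sin(x)) dx.
Step 2. Evaluate the standard form: now 2*x*sin(x) + 2*cos(x).
Answer: 2*x*sin(x) + 2*cos(x).


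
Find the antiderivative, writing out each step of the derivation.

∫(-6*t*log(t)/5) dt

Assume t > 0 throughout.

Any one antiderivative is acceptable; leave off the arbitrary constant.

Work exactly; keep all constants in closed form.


Step 1. Integrate ∫(-6*t*log(t)/5) dt by parts with u = log(t), dv = (-6*t/5) dt, so v = -3*t**2/5 [assuming t > 0]: now -3*t**2*log(t)/5 + ∫(3*t/5) dt.
Step 2. Evaluate the standard form: now -3*t**2*log(t)/5 + 3*t**2/10.
Answer: -3*t**2*log(t)/5 + 3*t**2/10.


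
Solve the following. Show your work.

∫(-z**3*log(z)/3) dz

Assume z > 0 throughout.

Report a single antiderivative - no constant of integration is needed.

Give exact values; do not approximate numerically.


Step 1. Integrate ∫(-z**3*log(z)/3) dz by parts with u = log(z), dv = (-z**3/3) dz, so v = -z**4/12 [assuming z > 0]: now -z**4*log(z)/12 + ∫(z**3/12) dz.
Step 2. Evaluate the standard form: now -z**4*log(z)/12 + z**4/48.
Answer: -z**4*log(z)/12 + z**4/48.


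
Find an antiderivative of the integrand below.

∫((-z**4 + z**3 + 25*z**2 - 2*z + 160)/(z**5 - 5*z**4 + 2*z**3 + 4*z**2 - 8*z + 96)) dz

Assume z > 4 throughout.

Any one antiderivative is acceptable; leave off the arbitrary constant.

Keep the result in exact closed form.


Answer: 3*log(z - 4) - 5*log(z - 3) + log(z + 2) + atan(z/2)/2.


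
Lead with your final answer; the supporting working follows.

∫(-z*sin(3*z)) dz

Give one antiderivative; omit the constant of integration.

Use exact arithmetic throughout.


The answer is z*cos(3*z)/3 - sin(3*z)/9.
Step 1. Integrate ∫(-z*sin(3*z)) dz by parts with u = z, dv = (-sin(3*z)) dz, so v = cos(3*z)/3: now z*cos(3*z)/3 + ∫(-cos(3*z)/3) dz.
Step 2. Evaluate the standard form: now z*cos(3*z)/3 - sin(3*z)/9.
Answer: z*cos(3*z)/3 - sin(3*z)/9.


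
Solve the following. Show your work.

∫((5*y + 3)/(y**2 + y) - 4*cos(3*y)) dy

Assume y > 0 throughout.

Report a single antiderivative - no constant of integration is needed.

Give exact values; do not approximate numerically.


Step 1. Rewrite: now ∫((5*y + 3)/(y**2 + y)) dy + ∫(-4*cos(3*y)) dy.
Step 2. Decompose ∫((5*y + 3)/(y**2 + y)) dy by partial fractions, (5*y + 3)/(y**2 + y) = 2/(y + 1) + 3/y: now ∫(3/y) dy + ∫(2/(y + 1)) dy + ∫(-4*cos(3*y)) dy.
Step 3. Evaluate the standard form [assuming y > 0]: now 3*log(y) + ∫(2/(y + 1)) dy + ∫(-4*cos(3*y)) dy.
Step 4. Evaluate the standard form [assuming y > -1]: now 3*log(y) + 2*log(y + 1) + ∫(-4*cos(3*y)) dy.
Step 5. Evaluate the standard form: now 3*log(y) + 2*log(y + 1) - 4*sin(3*y)/3.
Answer: 3*log(y) + 2*log(y + 1) - 4*sin(3*y)/3.


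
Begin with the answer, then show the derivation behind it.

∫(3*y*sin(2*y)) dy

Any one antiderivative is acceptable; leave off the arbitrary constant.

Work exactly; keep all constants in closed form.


The answer is -3*y*cos(2*y)/2 + 3*sin(2*y)/4.
Step 1. Integrate ∫(3*y*sin(2*y)) dy by parts with u = y, dv = (3*sin(2*y)) dy, so v = -3*cos(2*y)/2: now -3*y*cos(2*y)/2 + ∫(3*cos(2*y)/2) dy.
Step 2. Evaluate the standard form: now -3*y*cos(2*y)/2 + 3*sin(2*y)/4.
Answer: -3*y*cos(2*y)/2 + 3*sin(2*y)/4.


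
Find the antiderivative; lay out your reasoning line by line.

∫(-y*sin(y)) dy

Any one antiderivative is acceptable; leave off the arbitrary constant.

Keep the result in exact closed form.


Step 1. Integrate ∫(-y*sin(y)) dy by parts with u = y, dv = (-sin(y)) dy, so v = cos(y): now y*cos(y) + ∫(-cos(y)) dy.
Step 2. Evaluate the standard form: now y*cos(y) - sin(y).
Answer: y*cos(y) - sin(y).


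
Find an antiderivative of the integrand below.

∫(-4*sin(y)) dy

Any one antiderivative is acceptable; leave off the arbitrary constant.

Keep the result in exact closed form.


Answer: 4*cos(y).


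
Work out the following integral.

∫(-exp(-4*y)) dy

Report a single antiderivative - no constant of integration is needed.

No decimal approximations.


Answer: exp(-4*y)/4.


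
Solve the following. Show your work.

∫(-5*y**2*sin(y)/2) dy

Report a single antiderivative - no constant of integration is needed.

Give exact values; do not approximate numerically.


Step 1. Integrate ∫(-5*y**2*sin(y)/2) dy by parts with u = y**2, dv = (-5*sin(y)/2) dy, so v = 5*cos(y)/2: now 5*y**2*cos(y)/2 + ∫(-5*y*cos(y)) dy.
Step 2. Integrate ∫(-5*y*cos(y)) dy by parts with u = y, dv = (-5*cos(y)) dy, so v = -5*sin(y): now 5*y**2*cos(y)/2 - 5*y*sin(y) + ∫(5*sin(y)) dy.
Step 3. Evaluate the standard form: now 5*y**2*cos(y)/2 - 5*y*sin(y) - 5*cos(y).
Answer: 5*y**2*cos(y)/2 - 5*y*sin(y) - 5*cos(y).


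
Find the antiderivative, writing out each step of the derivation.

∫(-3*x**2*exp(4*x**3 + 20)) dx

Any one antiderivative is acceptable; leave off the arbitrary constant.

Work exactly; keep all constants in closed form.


Step 1. Substitute u = x**3 + 5, turning ∫(-3*x**2*exp(4*x**3 + 20)) dx into ∫(-exp(4*u)) du: now ∫(-exp(4*u)) du.
Step 2. Evaluate the standard form: now -exp(4*u)/4.
Step 3. Substitute back u = x**3 + 5: now -exp(4*x**3 + 20)/4.
Answer: -exp(4*x**3 + 20)/4.


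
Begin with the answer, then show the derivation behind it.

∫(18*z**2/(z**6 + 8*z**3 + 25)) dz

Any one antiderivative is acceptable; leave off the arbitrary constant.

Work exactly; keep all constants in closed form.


The answer is 2*atan(z**3/3 + 4/3).
Step 1. Substitute u = z**3 + 4, turning ∫(18*z**2/(z**6 + 8*z**3 + 25)) dz into ∫(6/(u**2 + 9)) du: now ∫(6/(u**2 + 9)) du.
Step 2. Evaluate the standard form: now 2*atan(u/3).
Step 3. Substitute back u = z**3 + 4: now 2*atan(z**3/3 + 4/3).
Answer: 2*atan(z**3/3 + 4/3).


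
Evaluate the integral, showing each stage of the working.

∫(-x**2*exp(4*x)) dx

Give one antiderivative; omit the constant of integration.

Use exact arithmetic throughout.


Step 1. Integrate ∫(-x**2*exp(4*x)) dx by parts with u = x**2, dv = (-exp(4*x)) dx, so v = -exp(4*x)/4: now -x**2*exp(4*x)/4 + ∫(x*exp(4*x)/2) dx.
Step 2. Integrate ∫(x*exp(4*x)/2) dx by parts with u = x, dv = (exp(4*x)/2) dx, so v = exp(4*x)/8: now -x**2*exp(4*x)/4 + x*exp(4*x)/8 + ∫(-exp(4*x)/8) dx.
Step 3. Evaluate the standard form: now -x**2*exp(4*x)/4 + x*exp(4*x)/8 - exp(4*x)/32.
Answer: -x**2*exp(4*x)/4 + x*exp(4*x)/8 - exp(4*x)/32.


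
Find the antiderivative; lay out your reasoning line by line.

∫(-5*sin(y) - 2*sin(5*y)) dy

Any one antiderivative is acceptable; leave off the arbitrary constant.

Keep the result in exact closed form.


Step 1. Rewrite: now ∫(-5*sin(y)) dy + ∫(-2*sin(5*y)) dy.
Step 2. Evaluate the standard form: now 5*cos(y) + ∫(-2*sin(5*y)) dy.
Step 3. Evaluate the standard form: now 5*cos(y) + 2*cos(5*y)/5.
Answer: 5*cos(y) + 2*cos(5*y)/5.


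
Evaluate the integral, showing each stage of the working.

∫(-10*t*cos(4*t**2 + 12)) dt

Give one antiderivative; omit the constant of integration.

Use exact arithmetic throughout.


Step 1. Substitute u = t**2 + 3, turning ∫(-10*t*cos(4*t**2 + 12)) dt into ∫(-5*cos(4*u)) du: now ∫(-5*cos(4*u)) du.
Step 2. Evaluate the standard form: now -5*sin(4*u)/4.
Step 3. Substitute back u = t**2 + 3: now -5*sin(4*t**2 + 12)/4.
Answer: -5*sin(4*t**2 + 12)/4.


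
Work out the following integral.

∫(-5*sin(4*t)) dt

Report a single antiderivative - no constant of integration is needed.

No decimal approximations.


Answer: 5*cos(4*t)/4.


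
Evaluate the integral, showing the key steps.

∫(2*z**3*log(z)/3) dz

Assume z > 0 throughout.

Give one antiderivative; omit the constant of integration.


Step 1. Integrate ∫(2*z**3*log(z)/3) dz by parts with u = log(z), dv = (2*z**3/3) dz, so v = z**4/6 [assuming z > 0]: now z**4*log(z)/6 + ∫(-z**3/6) dz.
Step 2. Evaluate the standard form: now z**4*log(z)/6 - z**4/24.
Answer: z**4*log(z)/6 - z**4/24.


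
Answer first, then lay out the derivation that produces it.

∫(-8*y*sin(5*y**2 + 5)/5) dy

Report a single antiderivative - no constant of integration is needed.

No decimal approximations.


The answer is 4*cos(5*y**2 + 5)/25.
Step 1. Substitute u = y**2 + 1, turning ∫(-8*y*sin(5*y**2 + 5)/5) dy into ∫(-4*sin(5*u)/5) du: now ∫(-4*sin(5*u)/5) du.
Step 2. Evaluate the standard form: now 4*cos(5*u)/25.
Step 3. Substitute back u = y**2 + 1: now 4*cos(5*y**2 + 5)/25.
Answer: 4*cos(5*y**2 + 5)/25.


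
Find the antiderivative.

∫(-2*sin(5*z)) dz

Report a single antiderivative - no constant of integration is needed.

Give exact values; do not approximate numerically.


Answer: 2*cos(5*z)/5.


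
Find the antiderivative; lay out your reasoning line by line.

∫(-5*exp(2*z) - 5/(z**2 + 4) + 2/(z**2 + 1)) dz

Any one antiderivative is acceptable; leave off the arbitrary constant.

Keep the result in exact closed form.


Step 1. Rewrite: now ∫(2/(z**2 + 1)) dz + ∫(-5/(z**2 + 4)) dz + ∫(-5*exp(2*z)) dz.
Step 2. Evaluate the standard form: now -5*atan(z/2)/2 + ∫(2/(z**2 + 1)) dz + ∫(-5*exp(2*z)) dz.
Step 3. Evaluate the standard form: now -5*exp(2*z)/2 - 5*atan(z/2)/2 + ∫(2/(z**2 + 1)) dz.
Step 4. Evaluate the standard form: now -5*exp(2*z)/2 - 5*atan(z/2)/2 + 2*atan(z).
Answer: -5*exp(2*z)/2 - 5*atan(z/2)/2 + 2*atan(z).


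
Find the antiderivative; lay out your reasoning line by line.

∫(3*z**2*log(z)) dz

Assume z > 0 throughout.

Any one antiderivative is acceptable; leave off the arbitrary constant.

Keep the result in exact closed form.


Step 1. Integrate ∫(3*z**2*log(z)) dz by parts with u = log(z), dv = (3*z**2) dz, so v = z**3 [assuming z > 0]: now z**3*log(z) + ∫(-z**2) dz.
Step 2. Evaluate the standard form: now z**3*log(z) - z**3/3.
Answer: z**3*log(z) - z**3/3.


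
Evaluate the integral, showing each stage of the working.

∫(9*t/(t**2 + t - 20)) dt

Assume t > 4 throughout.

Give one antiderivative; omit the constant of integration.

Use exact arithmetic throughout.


Step 1. Decompose ∫(9*t/(t**2 + t - 20)) dt by partial fractions, 9*t/(t**2 + t - 20) = 5/(t + 5) + 4/(t - 4): now ∫(4/(t - 4)) dt + ∫(5/(t + 5)) dt.
Step 2. Evaluate the standard form [assuming t > -5]: now 5*log(t + 5) + ∫(4/(t - 4)) dt.
Step 3. Evaluate the standard form [assuming t > 4]: now 4*log(t - 4) + 5*log(t + 5).
Answer: 4*log(t - 4) + 5*log(t + 5).


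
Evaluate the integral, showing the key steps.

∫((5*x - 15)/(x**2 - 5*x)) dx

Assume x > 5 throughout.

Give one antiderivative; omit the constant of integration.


Step 1. Decompose ∫((5*x - 15)/(x**2 - 5*x)) dx by partial fractions, (5*x - 15)/(x**2 - 5*x) = 2/(x - 5) + 3/x: now ∫(3/x) dx + ∫(2/(x - 5)) dx.
Step 2. Evaluate the standard form [assuming x > 5]: now 2*log(x - 5) + ∫(3/x) dx.
Step 3. Evaluate the standard form [assuming x > 0]: now 3*log(x) + 2*log(x - 5).
Answer: 3*log(x) + 2*log(x - 5).


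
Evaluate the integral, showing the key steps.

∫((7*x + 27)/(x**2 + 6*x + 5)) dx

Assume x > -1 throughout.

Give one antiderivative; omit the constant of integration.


Step 1. Decompose ∫((7*x + 27)/(x**2 + 6*x + 5)) dx by partial fractions, (7*x + 27)/(x**2 + 6*x + 5) = 2/(x + 5) + 5/(x + 1): now ∫(5/(x + 1)) dx + ∫(2/(x + 5)) dx.
Step 2. Evaluate the standard form [assuming x > -1]: now 5*log(x + 1) + ∫(2/(x + 5)) dx.
Step 3. Evaluate the standard form [assuming x > -5]: now 5*log(x + 1) + 2*log(x + 5).
Answer: 5*log(x + 1) + 2*log(x + 5).


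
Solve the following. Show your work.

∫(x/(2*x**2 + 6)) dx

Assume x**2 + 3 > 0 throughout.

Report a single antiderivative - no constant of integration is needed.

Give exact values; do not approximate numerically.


Step 1. Substitute u = x**2 + 3, turning ∫(x/(2*x**2 + 6)) dx into ∫(1/(4*u)) du: now ∫(1/(4*u)) du.
Step 2. Evaluate the standard form [assuming u > 0]: now log(u)/4.
Step 3. Substitute back u = x**2 + 3: now log(x**2 + 3)/4.
Answer: log(x**2 + 3)/4.


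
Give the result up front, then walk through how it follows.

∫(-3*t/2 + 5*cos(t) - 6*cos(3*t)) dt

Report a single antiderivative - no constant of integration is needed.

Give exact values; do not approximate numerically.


The answer is -3*t**2/4 + 5*sin(t) - 2*sin(3*t).
Step 1. Rewrite: now ∫(-3*t/2) dt + ∫(5*cos(t)) dt + ∫(-6*cos(3*t)) dt.
Step 2. Evaluate the standard form: now -3*t**2/4 + ∫(5*cos(t)) dt + ∫(-6*cos(3*t)) dt.
Step 3. Evaluate the standard form: now -3*t**2/4 + 5*sin(t) + ∫(-6*cos(3*t)) dt.
Step 4. Evaluate the standard form: now -3*t**2/4 + 5*sin(t) - 2*sin(3*t).
Answer: -3*t**2/4 + 5*sin(t) - 2*sin(3*t).


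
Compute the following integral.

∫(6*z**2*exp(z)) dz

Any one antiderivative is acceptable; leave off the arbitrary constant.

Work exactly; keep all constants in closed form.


Answer: 6*z**2*exp(z) - 12*z*exp(z) + 12*exp(z).


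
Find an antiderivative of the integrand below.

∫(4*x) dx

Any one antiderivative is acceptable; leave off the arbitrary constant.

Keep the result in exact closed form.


Answer: 2*x**2.


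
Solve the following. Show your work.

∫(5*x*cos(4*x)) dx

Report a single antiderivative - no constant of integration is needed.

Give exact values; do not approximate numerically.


Step 1. Integrate ∫(5*x*cos(4*x)) dx by parts with u = x, dv = (5*cos(4*x)) dx, so v = 5*sin(4*x)/4: now 5*x*sin(4*x)/4 + ∫(-5*sin(4*x)/4) dx.
Step 2. Evaluate the standard form: now 5*x*sin(4*x)/4 + 5*cos(4*x)/16.
Answer: 5*x*sin(4*x)/4 + 5*cos(4*x)/16.


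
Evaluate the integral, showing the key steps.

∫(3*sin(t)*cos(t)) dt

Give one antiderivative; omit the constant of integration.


Step 1. Substitute u = sin(t), turning ∫(3*sin(t)*cos(t)) dt into ∫(3*u) du: now ∫(3*u) du.
Step 2. Evaluate the standard form: now 3*u**2/2.
Step 3. Substitute back u = sin(t): now 3*sin(t)**2/2.
Answer: 3*sin(t)**2/2.


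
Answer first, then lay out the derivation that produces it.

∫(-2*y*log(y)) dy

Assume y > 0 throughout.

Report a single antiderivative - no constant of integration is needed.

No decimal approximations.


The answer is -y**2*log(y) + y**2/2.
Step 1. Integrate ∫(-2*y*log(y)) dy by parts with u = log(y), dv = (-2*y) dy, so v = -y**2 [assuming y > 0]: now -y**2*log(y) + ∫(y) dy.
Step 2. Evaluate the standard form: now -y**2*log(y) + y**2/2.
Answer: -y**2*log(y) + y**2/2.


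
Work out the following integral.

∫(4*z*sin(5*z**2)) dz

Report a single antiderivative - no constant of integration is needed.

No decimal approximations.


Answer: -2*cos(5*z**2)/5.


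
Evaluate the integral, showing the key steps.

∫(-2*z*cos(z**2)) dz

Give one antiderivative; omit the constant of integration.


Step 1. Substitute u = z**2, turning ∫(-2*z*cos(z**2)) dz into ∫(-cos(u)) du: now ∫(-cos(u)) du.
Step 2. Evaluate the standard form: now -sin(u).
Step 3. Substitute back u = z**2: now -sin(z**2).
Answer: -sin(z**2).


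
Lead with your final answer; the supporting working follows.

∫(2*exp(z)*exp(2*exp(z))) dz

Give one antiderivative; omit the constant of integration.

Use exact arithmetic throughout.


The answer is exp(2*exp(z)).
Step 1. Substitute u = exp(z), turning ∫(2*exp(z)*exp(2*exp(z))) dz into ∫(2*exp(2*u)) du: now ∫(2*exp(2*u)) du.
Step 2. Evaluate the standard form: now exp(2*u).
Step 3. Substitute back u = exp(z): now exp(2*exp(z)).
Answer: exp(2*exp(z)).


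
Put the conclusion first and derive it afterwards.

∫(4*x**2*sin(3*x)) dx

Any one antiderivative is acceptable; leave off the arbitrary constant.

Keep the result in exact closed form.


The answer is -4*x**2*cos(3*x)/3 + 8*x*sin(3*x)/9 + 8*cos(3*x)/27.
Step 1. Integrate ∫(4*x**2*sin(3*x)) dx by parts with u = x**2, dv = (4*sin(3*x)) dx, so v = -4*cos(3*x)/3: now -4*x**2*cos(3*x)/3 + ∫(8*x*cos(3*x)/3) dx.
Step 2. Integrate ∫(8*x*cos(3*x)/3) dx by parts with u = x, dv = (8*cos(3*x)/3) dx, so v = 8*sin(3*x)/9: now -4*x**2*cos(3*x)/3 + 8*x*sin(3*x)/9 + ∫(-8*sin(3*x)/9) dx.
Step 3. Evaluate the standard form: now -4*x**2*cos(3*x)/3 + 8*x*sin(3*x)/9 + 8*cos(3*x)/27.
Answer: -4*x**2*cos(3*x)/3 + 8*x*sin(3*x)/9 + 8*cos(3*x)/27.


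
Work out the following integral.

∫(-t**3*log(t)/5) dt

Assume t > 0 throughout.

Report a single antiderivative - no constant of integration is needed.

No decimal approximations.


Answer: -t**4*log(t)/20 + t**4/80.


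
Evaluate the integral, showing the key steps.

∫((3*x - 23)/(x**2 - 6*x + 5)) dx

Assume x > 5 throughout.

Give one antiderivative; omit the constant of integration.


Step 1. Decompose ∫((3*x - 23)/(x**2 - 6*x + 5)) dx by partial fractions, (3*x - 23)/(x**2 - 6*x + 5) = 5/(x - 1) - 2/(x - 5): now ∫(-2/(x - 5)) dx + ∫(5/(x - 1)) dx.
Step 2. Evaluate the standard form [assuming x > 5]: now -2*log(x - 5) + ∫(5/(x - 1)) dx.
Step 3. Evaluate the standard form [assuming x > 1]: now -2*log(x - 5) + 5*log(x - 1).
Answer: -2*log(x - 5) + 5*log(x - 1).


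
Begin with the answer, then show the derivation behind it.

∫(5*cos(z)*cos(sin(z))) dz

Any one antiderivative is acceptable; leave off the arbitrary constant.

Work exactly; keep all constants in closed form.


The answer is 5*sin(sin(z)).
Step 1. Substitute u = sin(z), turning ∫(5*cos(z)*cos(sin(z))) dz into ∫(5*cos(u)) du: now ∫(5*cos(u)) du.
Step 2. Evaluate the standard form: now 5*sin(u).
Step 3. Substitute back u = sin(z): now 5*sin(sin(z)).
Answer: 5*sin(sin(z)).


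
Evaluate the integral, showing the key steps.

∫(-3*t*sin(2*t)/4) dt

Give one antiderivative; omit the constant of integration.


Step 1. Integrate ∫(-3*t*sin(2*t)/4) dt by parts with u = t, dv = (-3*sin(2*t)/4) dt, so v = 3*cos(2*t)/8: now 3*t*cos(2*t)/8 + ∫(-3*cos(2*t)/8) dt.
Step 2. Evaluate the standard form: now 3*t*cos(2*t)/8 - 3*sin(2*t)/16.
Answer: 3*t*cos(2*t)/8 - 3*sin(2*t)/16.


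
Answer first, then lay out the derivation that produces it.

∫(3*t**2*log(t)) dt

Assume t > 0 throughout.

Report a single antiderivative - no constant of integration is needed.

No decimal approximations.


The answer is t**3*log(t) - t**3/3.
Step 1. Integrate ∫(3*t**2*log(t)) dt by parts with u = log(t), dv = (3*t**2) dt, so v = t**3 [assuming t > 0]: now t**3*log(t) + ∫(-t**2) dt.
Step 2. Evaluate the standard form: now t**3*log(t) - t**3/3.
Answer: t**3*log(t) - t**3/3.


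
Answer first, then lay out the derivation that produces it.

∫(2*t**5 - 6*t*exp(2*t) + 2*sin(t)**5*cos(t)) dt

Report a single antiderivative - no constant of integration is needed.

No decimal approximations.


The answer is t**6/3 - 3*t*exp(2*t) + 3*exp(2*t)/2 + sin(t)**6/3.
Step 1. Rewrite: now ∫(2*t**5) dt + ∫(-6*t*exp(2*t)) dt + ∫(2*sin(t)**5*cos(t)) dt.
Step 2. Integrate ∫(-6*t*exp(2*t)) dt by parts with u = t, dv = (-6*exp(2*t)) dt, so v = -3*exp(2*t): now -3*t*exp(2*t) + ∫(2*t**5) dt + ∫(2*sin(t)**5*cos(t)) dt + ∫(3*exp(2*t)) dt.
Step 3. Evaluate the standard form: now -3*t*exp(2*t) + 3*exp(2*t)/2 + ∫(2*t**5) dt + ∫(2*sin(t)**5*cos(t)) dt.
Step 4. Substitute u = sin(t), turning ∫(2*sin(t)**5*cos(t)) dt into ∫(2*u**5) du: now -3*t*exp(2*t) + 3*exp(2*t)/2 + ∫(2*t**5) dt + ∫(2*u**5) du.
Step 5. Evaluate the standard form: now -3*t*exp(2*t) + u**6/3 + 3*exp(2*t)/2 + ∫(2*t**5) dt.
Step 6. Substitute back u = sin(t): now -3*t*exp(2*t) + 3*exp(2*t)/2 + sin(t)**6/3 + ∫(2*t**5) dt.
Step 7. Evaluate the standard form: now t**6/3 - 3*t*exp(2*t) + 3*exp(2*t)/2 + sin(t)**6/3.
Answer: t**6/3 - 3*t*exp(2*t) + 3*exp(2*t)/2 + sin(t)**6/3.


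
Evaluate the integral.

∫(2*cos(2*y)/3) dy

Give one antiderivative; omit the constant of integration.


Answer: sin(2*y)/3.


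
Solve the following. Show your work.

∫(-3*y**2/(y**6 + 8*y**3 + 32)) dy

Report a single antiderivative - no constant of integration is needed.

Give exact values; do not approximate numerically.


Step 1. Substitute u = y**3 + 4, turning ∫(-3*y**2/(y**6 + 8*y**3 + 32)) dy into ∫(-1/(u**2 + 16)) du: now ∫(-1/(u**2 + 16)) du.
Step 2. Evaluate the standard form: now -atan(u/4)/4.
Step 3. Substitute back u = y**3 + 4: now -atan(y**3/4 + 1)/4.
Answer: -atan(y**3/4 + 1)/4.


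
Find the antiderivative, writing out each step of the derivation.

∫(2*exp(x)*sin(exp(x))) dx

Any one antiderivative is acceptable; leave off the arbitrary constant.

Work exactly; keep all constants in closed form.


Step 1. Substitute u = exp(x), turning ∫(2*exp(x)*sin(exp(x))) dx into ∫(2*sin(u)) du: now ∫(2*sin(u)) du.
Step 2. Evaluate the standard form: now -2*cos(u).
Step 3. Substitute back u = exp(x): now -2*cos(exp(x)).
Answer: -2*cos(exp(x)).


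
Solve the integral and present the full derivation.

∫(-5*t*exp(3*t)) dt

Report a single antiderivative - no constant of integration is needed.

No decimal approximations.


Step 1. Integrate ∫(-5*t*exp(3*t)) dt by parts with u = t, dv = (-5*exp(3*t)) dt, so v = -5*exp(3*t)/3: now -5*t*exp(3*t)/3 + ∫(5*exp(3*t)/3) dt.
Step 2. Evaluate the standard form: now -5*t*exp(3*t)/3 + 5*exp(3*t)/9.
Answer: -5*t*exp(3*t)/3 + 5*exp(3*t)/9.


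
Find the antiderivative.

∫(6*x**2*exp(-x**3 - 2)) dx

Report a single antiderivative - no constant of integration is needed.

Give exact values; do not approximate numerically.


Answer: -2*exp(-x**3 - 2).


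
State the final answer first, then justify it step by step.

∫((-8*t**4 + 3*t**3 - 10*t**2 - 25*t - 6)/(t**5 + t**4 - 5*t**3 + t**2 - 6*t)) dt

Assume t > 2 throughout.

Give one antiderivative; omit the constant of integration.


The answer is log(t) - 4*log(t - 2) - 5*log(t + 3) + 4*atan(t).
Step 1. Decompose ∫((-8*t**4 + 3*t**3 - 10*t**2 - 25*t - 6)/(t**5 + t**4 - 5*t**3 + t**2 - 6*t)) dt by partial fractions, (-8*t**4 + 3*t**3 - 10*t**2 - 25*t - 6)/(t**5 + t**4 - 5*t**3 + t**2 - 6*t) = 4/(t**2 + 1) - 5/(t + 3) - 4/(t - 2) + 1/t: now ∫(1/t) dt + ∫(-4/(t - 2)) dt + ∫(-5/(t + 3)) dt + ∫(4/(t**2 + 1)) dt.
Step 2. Evaluate the standard form [assuming t > 2]: now -4*log(t - 2) + ∫(1/t) dt + ∫(-5/(t + 3)) dt + ∫(4/(t**2 + 1)) dt.
Step 3. Evaluate the standard form [assuming t > -3]: now -4*log(t - 2) - 5*log(t + 3) + ∫(1/t) dt + ∫(4/(t**2 + 1)) dt.
Step 4. Evaluate the standard form [assuming t > 0]: now log(t) - 4*log(t - 2) - 5*log(t + 3) + ∫(4/(t**2 + 1)) dt.
Step 5. Evaluate the standard form: now log(t) - 4*log(t - 2) - 5*log(t + 3) + 4*atan(t).
Answer: log(t) - 4*log(t - 2) - 5*log(t + 3) + 4*atan(t).


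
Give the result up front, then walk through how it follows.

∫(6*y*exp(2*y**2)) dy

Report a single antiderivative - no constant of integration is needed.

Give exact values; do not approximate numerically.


The answer is 3*exp(2*y**2)/2.
Step 1. Substitute u = y**2, turning ∫(6*y*exp(2*y**2)) dy into ∫(3*exp(2*u)) du: now ∫(3*exp(2*u)) du.
Step 2. Evaluate the standard form: now 3*exp(2*u)/2.
Step 3. Substitute back u = y**2: now 3*exp(2*y**2)/2.
Answer: 3*exp(2*y**2)/2.


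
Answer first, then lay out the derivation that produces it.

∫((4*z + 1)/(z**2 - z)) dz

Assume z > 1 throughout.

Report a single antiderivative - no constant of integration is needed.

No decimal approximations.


The answer is -log(z) + 5*log(z - 1).
Step 1. Decompose ∫((4*z + 1)/(z**2 - z)) dz by partial fractions, (4*z + 1)/(z**2 - z) = 5/(z - 1) - 1/z: now ∫(-1/z) dz + ∫(5/(z - 1)) dz.
Step 2. Evaluate the standard form [assuming z > 1]: now 5*log(z - 1) + ∫(-1/z) dz.
Step 3. Evaluate the standard form [assuming z > 0]: now -log(z) + 5*log(z - 1).
Answer: -log(z) + 5*log(z - 1).


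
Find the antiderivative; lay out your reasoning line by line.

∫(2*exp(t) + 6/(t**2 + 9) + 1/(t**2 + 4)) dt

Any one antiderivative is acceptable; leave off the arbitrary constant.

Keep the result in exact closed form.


Step 1. Rewrite: now ∫(1/(t**2 + 4)) dt + ∫(6/(t**2 + 9)) dt + ∫(2*exp(t)) dt.
Step 2. Evaluate the standard form: now atan(t/2)/2 + ∫(6/(t**2 + 9)) dt + ∫(2*exp(t)) dt.
Step 3. Evaluate the standard form: now 2*exp(t) + atan(t/2)/2 + ∫(6/(t**2 + 9)) dt.
Step 4. Evaluate the standard form: now 2*exp(t) + 2*atan(t/3) + atan(t/2)/2.
Answer: 2*exp(t) + 2*atan(t/3) + atan(t/2)/2.
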